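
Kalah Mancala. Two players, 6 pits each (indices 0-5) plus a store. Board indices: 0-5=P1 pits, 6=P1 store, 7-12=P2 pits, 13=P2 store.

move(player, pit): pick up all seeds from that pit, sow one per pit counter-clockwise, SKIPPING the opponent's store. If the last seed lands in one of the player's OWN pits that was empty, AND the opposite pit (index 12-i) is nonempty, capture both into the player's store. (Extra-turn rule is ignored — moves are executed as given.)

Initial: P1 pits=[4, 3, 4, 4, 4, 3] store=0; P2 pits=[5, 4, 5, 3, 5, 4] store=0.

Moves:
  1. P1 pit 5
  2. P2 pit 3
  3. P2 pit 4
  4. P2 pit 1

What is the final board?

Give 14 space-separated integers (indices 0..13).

Move 1: P1 pit5 -> P1=[4,3,4,4,4,0](1) P2=[6,5,5,3,5,4](0)
Move 2: P2 pit3 -> P1=[4,3,4,4,4,0](1) P2=[6,5,5,0,6,5](1)
Move 3: P2 pit4 -> P1=[5,4,5,5,4,0](1) P2=[6,5,5,0,0,6](2)
Move 4: P2 pit1 -> P1=[5,4,5,5,4,0](1) P2=[6,0,6,1,1,7](3)

Answer: 5 4 5 5 4 0 1 6 0 6 1 1 7 3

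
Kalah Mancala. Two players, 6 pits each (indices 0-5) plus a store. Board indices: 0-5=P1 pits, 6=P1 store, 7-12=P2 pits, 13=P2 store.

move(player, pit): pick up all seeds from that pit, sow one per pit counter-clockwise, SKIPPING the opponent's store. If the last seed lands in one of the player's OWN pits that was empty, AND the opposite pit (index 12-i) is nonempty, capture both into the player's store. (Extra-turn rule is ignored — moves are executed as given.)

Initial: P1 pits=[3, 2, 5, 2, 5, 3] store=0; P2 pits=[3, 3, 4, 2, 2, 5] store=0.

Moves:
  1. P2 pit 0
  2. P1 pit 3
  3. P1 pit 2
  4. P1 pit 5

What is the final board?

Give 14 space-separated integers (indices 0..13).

Move 1: P2 pit0 -> P1=[3,2,5,2,5,3](0) P2=[0,4,5,3,2,5](0)
Move 2: P1 pit3 -> P1=[3,2,5,0,6,4](0) P2=[0,4,5,3,2,5](0)
Move 3: P1 pit2 -> P1=[3,2,0,1,7,5](1) P2=[1,4,5,3,2,5](0)
Move 4: P1 pit5 -> P1=[3,2,0,1,7,0](2) P2=[2,5,6,4,2,5](0)

Answer: 3 2 0 1 7 0 2 2 5 6 4 2 5 0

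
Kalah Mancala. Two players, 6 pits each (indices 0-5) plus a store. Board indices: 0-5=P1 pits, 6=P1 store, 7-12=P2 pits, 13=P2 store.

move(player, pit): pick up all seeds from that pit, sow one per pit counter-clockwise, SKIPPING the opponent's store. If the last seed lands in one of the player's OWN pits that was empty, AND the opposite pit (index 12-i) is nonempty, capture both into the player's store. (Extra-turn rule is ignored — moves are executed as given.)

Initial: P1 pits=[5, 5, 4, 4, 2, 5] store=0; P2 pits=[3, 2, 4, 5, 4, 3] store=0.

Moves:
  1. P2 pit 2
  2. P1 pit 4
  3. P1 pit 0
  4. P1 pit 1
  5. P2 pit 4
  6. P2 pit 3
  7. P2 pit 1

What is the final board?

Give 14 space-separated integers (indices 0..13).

Move 1: P2 pit2 -> P1=[5,5,4,4,2,5](0) P2=[3,2,0,6,5,4](1)
Move 2: P1 pit4 -> P1=[5,5,4,4,0,6](1) P2=[3,2,0,6,5,4](1)
Move 3: P1 pit0 -> P1=[0,6,5,5,1,7](1) P2=[3,2,0,6,5,4](1)
Move 4: P1 pit1 -> P1=[0,0,6,6,2,8](2) P2=[4,2,0,6,5,4](1)
Move 5: P2 pit4 -> P1=[1,1,7,6,2,8](2) P2=[4,2,0,6,0,5](2)
Move 6: P2 pit3 -> P1=[2,2,8,6,2,8](2) P2=[4,2,0,0,1,6](3)
Move 7: P2 pit1 -> P1=[2,2,0,6,2,8](2) P2=[4,0,1,0,1,6](12)

Answer: 2 2 0 6 2 8 2 4 0 1 0 1 6 12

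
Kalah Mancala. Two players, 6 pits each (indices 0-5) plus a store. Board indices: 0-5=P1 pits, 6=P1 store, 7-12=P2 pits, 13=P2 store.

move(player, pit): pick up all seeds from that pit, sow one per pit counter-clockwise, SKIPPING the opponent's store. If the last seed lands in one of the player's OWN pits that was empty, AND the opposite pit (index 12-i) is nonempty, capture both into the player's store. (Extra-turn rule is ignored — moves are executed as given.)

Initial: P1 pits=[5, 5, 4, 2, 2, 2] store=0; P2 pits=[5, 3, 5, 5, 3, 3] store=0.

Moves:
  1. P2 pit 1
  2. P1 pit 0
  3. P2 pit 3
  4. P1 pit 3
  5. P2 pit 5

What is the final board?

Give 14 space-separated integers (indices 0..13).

Answer: 2 8 7 0 4 4 1 5 0 6 0 5 0 2

Derivation:
Move 1: P2 pit1 -> P1=[5,5,4,2,2,2](0) P2=[5,0,6,6,4,3](0)
Move 2: P1 pit0 -> P1=[0,6,5,3,3,3](0) P2=[5,0,6,6,4,3](0)
Move 3: P2 pit3 -> P1=[1,7,6,3,3,3](0) P2=[5,0,6,0,5,4](1)
Move 4: P1 pit3 -> P1=[1,7,6,0,4,4](1) P2=[5,0,6,0,5,4](1)
Move 5: P2 pit5 -> P1=[2,8,7,0,4,4](1) P2=[5,0,6,0,5,0](2)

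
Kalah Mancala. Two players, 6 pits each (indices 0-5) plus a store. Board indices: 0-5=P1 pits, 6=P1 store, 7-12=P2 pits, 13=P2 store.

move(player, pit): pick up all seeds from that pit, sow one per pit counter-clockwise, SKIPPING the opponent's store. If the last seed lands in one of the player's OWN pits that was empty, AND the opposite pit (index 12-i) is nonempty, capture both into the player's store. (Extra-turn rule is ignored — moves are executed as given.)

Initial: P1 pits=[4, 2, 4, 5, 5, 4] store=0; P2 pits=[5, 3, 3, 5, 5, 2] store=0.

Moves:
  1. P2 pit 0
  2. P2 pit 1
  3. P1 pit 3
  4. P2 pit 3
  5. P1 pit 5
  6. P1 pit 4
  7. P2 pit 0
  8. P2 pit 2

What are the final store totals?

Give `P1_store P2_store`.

Answer: 3 2

Derivation:
Move 1: P2 pit0 -> P1=[4,2,4,5,5,4](0) P2=[0,4,4,6,6,3](0)
Move 2: P2 pit1 -> P1=[4,2,4,5,5,4](0) P2=[0,0,5,7,7,4](0)
Move 3: P1 pit3 -> P1=[4,2,4,0,6,5](1) P2=[1,1,5,7,7,4](0)
Move 4: P2 pit3 -> P1=[5,3,5,1,6,5](1) P2=[1,1,5,0,8,5](1)
Move 5: P1 pit5 -> P1=[5,3,5,1,6,0](2) P2=[2,2,6,1,8,5](1)
Move 6: P1 pit4 -> P1=[5,3,5,1,0,1](3) P2=[3,3,7,2,8,5](1)
Move 7: P2 pit0 -> P1=[5,3,5,1,0,1](3) P2=[0,4,8,3,8,5](1)
Move 8: P2 pit2 -> P1=[6,4,6,2,0,1](3) P2=[0,4,0,4,9,6](2)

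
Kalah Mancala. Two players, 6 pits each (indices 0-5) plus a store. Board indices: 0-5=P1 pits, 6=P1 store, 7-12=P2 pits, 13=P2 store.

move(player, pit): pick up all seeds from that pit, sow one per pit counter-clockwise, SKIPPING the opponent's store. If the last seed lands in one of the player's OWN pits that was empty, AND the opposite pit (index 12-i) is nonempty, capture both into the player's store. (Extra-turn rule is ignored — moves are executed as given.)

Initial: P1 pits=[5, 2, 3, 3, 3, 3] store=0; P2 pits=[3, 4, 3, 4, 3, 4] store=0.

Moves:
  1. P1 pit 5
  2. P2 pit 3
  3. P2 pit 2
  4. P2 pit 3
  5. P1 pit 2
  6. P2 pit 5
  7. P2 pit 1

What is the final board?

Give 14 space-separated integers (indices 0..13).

Move 1: P1 pit5 -> P1=[5,2,3,3,3,0](1) P2=[4,5,3,4,3,4](0)
Move 2: P2 pit3 -> P1=[6,2,3,3,3,0](1) P2=[4,5,3,0,4,5](1)
Move 3: P2 pit2 -> P1=[6,2,3,3,3,0](1) P2=[4,5,0,1,5,6](1)
Move 4: P2 pit3 -> P1=[6,2,3,3,3,0](1) P2=[4,5,0,0,6,6](1)
Move 5: P1 pit2 -> P1=[6,2,0,4,4,0](6) P2=[0,5,0,0,6,6](1)
Move 6: P2 pit5 -> P1=[7,3,1,5,5,0](6) P2=[0,5,0,0,6,0](2)
Move 7: P2 pit1 -> P1=[7,3,1,5,5,0](6) P2=[0,0,1,1,7,1](3)

Answer: 7 3 1 5 5 0 6 0 0 1 1 7 1 3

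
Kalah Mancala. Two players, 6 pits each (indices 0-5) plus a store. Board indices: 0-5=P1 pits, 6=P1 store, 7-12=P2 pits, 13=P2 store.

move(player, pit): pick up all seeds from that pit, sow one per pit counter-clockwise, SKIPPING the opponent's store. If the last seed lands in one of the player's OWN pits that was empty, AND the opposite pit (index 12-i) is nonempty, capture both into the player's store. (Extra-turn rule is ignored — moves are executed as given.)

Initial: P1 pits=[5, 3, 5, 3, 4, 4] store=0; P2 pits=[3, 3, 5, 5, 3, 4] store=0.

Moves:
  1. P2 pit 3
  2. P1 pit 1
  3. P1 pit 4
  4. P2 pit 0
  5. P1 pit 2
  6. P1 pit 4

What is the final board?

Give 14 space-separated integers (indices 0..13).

Answer: 6 0 0 5 0 8 2 1 6 7 1 5 5 1

Derivation:
Move 1: P2 pit3 -> P1=[6,4,5,3,4,4](0) P2=[3,3,5,0,4,5](1)
Move 2: P1 pit1 -> P1=[6,0,6,4,5,5](0) P2=[3,3,5,0,4,5](1)
Move 3: P1 pit4 -> P1=[6,0,6,4,0,6](1) P2=[4,4,6,0,4,5](1)
Move 4: P2 pit0 -> P1=[6,0,6,4,0,6](1) P2=[0,5,7,1,5,5](1)
Move 5: P1 pit2 -> P1=[6,0,0,5,1,7](2) P2=[1,6,7,1,5,5](1)
Move 6: P1 pit4 -> P1=[6,0,0,5,0,8](2) P2=[1,6,7,1,5,5](1)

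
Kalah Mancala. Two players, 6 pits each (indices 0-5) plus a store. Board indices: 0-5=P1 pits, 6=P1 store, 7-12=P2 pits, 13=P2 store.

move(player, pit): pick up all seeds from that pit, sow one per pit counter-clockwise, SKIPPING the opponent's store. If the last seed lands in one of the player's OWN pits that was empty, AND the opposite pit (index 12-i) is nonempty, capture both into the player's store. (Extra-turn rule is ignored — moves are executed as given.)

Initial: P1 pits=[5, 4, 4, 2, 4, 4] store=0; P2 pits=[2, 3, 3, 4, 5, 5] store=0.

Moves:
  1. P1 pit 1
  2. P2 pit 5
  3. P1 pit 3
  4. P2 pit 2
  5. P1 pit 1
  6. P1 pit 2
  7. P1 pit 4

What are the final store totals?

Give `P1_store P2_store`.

Move 1: P1 pit1 -> P1=[5,0,5,3,5,5](0) P2=[2,3,3,4,5,5](0)
Move 2: P2 pit5 -> P1=[6,1,6,4,5,5](0) P2=[2,3,3,4,5,0](1)
Move 3: P1 pit3 -> P1=[6,1,6,0,6,6](1) P2=[3,3,3,4,5,0](1)
Move 4: P2 pit2 -> P1=[0,1,6,0,6,6](1) P2=[3,3,0,5,6,0](8)
Move 5: P1 pit1 -> P1=[0,0,7,0,6,6](1) P2=[3,3,0,5,6,0](8)
Move 6: P1 pit2 -> P1=[0,0,0,1,7,7](2) P2=[4,4,1,5,6,0](8)
Move 7: P1 pit4 -> P1=[0,0,0,1,0,8](3) P2=[5,5,2,6,7,0](8)

Answer: 3 8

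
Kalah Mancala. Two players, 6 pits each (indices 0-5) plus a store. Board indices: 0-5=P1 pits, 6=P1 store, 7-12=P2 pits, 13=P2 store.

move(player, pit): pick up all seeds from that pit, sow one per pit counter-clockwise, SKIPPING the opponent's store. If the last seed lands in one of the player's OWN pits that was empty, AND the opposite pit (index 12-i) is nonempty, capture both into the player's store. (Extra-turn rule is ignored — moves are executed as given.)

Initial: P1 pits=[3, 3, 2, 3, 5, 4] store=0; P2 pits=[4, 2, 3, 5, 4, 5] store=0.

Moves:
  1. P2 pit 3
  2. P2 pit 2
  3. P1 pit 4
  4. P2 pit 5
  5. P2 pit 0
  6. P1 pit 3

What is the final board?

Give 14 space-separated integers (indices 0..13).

Answer: 0 5 3 0 2 7 2 1 4 2 2 7 0 8

Derivation:
Move 1: P2 pit3 -> P1=[4,4,2,3,5,4](0) P2=[4,2,3,0,5,6](1)
Move 2: P2 pit2 -> P1=[4,4,2,3,5,4](0) P2=[4,2,0,1,6,7](1)
Move 3: P1 pit4 -> P1=[4,4,2,3,0,5](1) P2=[5,3,1,1,6,7](1)
Move 4: P2 pit5 -> P1=[5,5,3,4,1,6](1) P2=[5,3,1,1,6,0](2)
Move 5: P2 pit0 -> P1=[0,5,3,4,1,6](1) P2=[0,4,2,2,7,0](8)
Move 6: P1 pit3 -> P1=[0,5,3,0,2,7](2) P2=[1,4,2,2,7,0](8)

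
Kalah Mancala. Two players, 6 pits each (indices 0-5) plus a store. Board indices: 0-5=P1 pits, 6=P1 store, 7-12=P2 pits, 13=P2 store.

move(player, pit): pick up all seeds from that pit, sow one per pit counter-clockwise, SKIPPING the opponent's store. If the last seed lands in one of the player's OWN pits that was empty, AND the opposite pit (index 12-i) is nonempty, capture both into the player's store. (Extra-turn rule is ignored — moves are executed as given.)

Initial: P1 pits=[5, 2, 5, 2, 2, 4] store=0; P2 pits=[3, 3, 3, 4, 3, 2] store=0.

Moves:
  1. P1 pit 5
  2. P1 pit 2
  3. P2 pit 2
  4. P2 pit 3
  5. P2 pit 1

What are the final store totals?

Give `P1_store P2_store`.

Move 1: P1 pit5 -> P1=[5,2,5,2,2,0](1) P2=[4,4,4,4,3,2](0)
Move 2: P1 pit2 -> P1=[5,2,0,3,3,1](2) P2=[5,4,4,4,3,2](0)
Move 3: P2 pit2 -> P1=[5,2,0,3,3,1](2) P2=[5,4,0,5,4,3](1)
Move 4: P2 pit3 -> P1=[6,3,0,3,3,1](2) P2=[5,4,0,0,5,4](2)
Move 5: P2 pit1 -> P1=[6,3,0,3,3,1](2) P2=[5,0,1,1,6,5](2)

Answer: 2 2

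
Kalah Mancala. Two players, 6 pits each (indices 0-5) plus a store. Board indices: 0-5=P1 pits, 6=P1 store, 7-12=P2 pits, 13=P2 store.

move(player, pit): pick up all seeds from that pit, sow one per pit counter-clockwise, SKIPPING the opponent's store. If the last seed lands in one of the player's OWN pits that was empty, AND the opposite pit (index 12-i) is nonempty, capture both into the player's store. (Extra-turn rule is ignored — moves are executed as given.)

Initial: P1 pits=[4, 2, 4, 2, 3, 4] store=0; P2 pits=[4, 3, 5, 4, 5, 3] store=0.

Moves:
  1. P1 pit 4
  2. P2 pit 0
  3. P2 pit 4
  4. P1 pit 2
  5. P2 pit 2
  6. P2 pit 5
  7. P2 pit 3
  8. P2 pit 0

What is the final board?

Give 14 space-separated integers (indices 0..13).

Answer: 8 6 2 5 2 6 2 0 5 0 0 2 1 4

Derivation:
Move 1: P1 pit4 -> P1=[4,2,4,2,0,5](1) P2=[5,3,5,4,5,3](0)
Move 2: P2 pit0 -> P1=[4,2,4,2,0,5](1) P2=[0,4,6,5,6,4](0)
Move 3: P2 pit4 -> P1=[5,3,5,3,0,5](1) P2=[0,4,6,5,0,5](1)
Move 4: P1 pit2 -> P1=[5,3,0,4,1,6](2) P2=[1,4,6,5,0,5](1)
Move 5: P2 pit2 -> P1=[6,4,0,4,1,6](2) P2=[1,4,0,6,1,6](2)
Move 6: P2 pit5 -> P1=[7,5,1,5,2,6](2) P2=[1,4,0,6,1,0](3)
Move 7: P2 pit3 -> P1=[8,6,2,5,2,6](2) P2=[1,4,0,0,2,1](4)
Move 8: P2 pit0 -> P1=[8,6,2,5,2,6](2) P2=[0,5,0,0,2,1](4)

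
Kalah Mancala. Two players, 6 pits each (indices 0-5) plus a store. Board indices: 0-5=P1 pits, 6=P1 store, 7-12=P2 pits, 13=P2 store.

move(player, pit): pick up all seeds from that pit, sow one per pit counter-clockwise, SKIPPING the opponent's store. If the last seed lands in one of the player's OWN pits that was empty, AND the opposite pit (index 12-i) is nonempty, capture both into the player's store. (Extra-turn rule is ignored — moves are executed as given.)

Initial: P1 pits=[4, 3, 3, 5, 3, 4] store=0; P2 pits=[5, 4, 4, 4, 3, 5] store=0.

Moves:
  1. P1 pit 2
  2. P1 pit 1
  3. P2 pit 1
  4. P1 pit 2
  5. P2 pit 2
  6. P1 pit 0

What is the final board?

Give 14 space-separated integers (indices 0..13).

Move 1: P1 pit2 -> P1=[4,3,0,6,4,5](0) P2=[5,4,4,4,3,5](0)
Move 2: P1 pit1 -> P1=[4,0,1,7,5,5](0) P2=[5,4,4,4,3,5](0)
Move 3: P2 pit1 -> P1=[4,0,1,7,5,5](0) P2=[5,0,5,5,4,6](0)
Move 4: P1 pit2 -> P1=[4,0,0,8,5,5](0) P2=[5,0,5,5,4,6](0)
Move 5: P2 pit2 -> P1=[5,0,0,8,5,5](0) P2=[5,0,0,6,5,7](1)
Move 6: P1 pit0 -> P1=[0,1,1,9,6,6](0) P2=[5,0,0,6,5,7](1)

Answer: 0 1 1 9 6 6 0 5 0 0 6 5 7 1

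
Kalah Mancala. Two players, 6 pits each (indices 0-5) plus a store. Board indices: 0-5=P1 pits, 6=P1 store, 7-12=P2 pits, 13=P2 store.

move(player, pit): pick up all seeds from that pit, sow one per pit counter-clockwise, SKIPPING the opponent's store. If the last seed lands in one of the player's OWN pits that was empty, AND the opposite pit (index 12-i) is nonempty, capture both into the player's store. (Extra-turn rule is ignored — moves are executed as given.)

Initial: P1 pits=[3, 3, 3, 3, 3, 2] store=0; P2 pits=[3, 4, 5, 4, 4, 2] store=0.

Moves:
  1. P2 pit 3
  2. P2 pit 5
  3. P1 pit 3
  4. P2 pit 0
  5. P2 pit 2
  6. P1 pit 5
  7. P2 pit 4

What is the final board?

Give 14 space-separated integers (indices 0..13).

Move 1: P2 pit3 -> P1=[4,3,3,3,3,2](0) P2=[3,4,5,0,5,3](1)
Move 2: P2 pit5 -> P1=[5,4,3,3,3,2](0) P2=[3,4,5,0,5,0](2)
Move 3: P1 pit3 -> P1=[5,4,3,0,4,3](1) P2=[3,4,5,0,5,0](2)
Move 4: P2 pit0 -> P1=[5,4,0,0,4,3](1) P2=[0,5,6,0,5,0](6)
Move 5: P2 pit2 -> P1=[6,5,0,0,4,3](1) P2=[0,5,0,1,6,1](7)
Move 6: P1 pit5 -> P1=[6,5,0,0,4,0](2) P2=[1,6,0,1,6,1](7)
Move 7: P2 pit4 -> P1=[7,6,1,1,4,0](2) P2=[1,6,0,1,0,2](8)

Answer: 7 6 1 1 4 0 2 1 6 0 1 0 2 8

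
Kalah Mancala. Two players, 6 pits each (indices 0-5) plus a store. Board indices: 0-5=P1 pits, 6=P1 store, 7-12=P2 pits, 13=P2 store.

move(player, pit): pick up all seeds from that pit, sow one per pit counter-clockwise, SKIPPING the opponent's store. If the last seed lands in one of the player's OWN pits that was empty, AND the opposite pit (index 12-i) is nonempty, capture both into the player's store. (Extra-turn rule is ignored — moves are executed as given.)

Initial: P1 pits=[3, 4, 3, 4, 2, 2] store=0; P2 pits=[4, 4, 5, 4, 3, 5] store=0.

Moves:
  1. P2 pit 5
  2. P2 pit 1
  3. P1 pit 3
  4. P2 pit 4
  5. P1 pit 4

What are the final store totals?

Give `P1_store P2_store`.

Move 1: P2 pit5 -> P1=[4,5,4,5,2,2](0) P2=[4,4,5,4,3,0](1)
Move 2: P2 pit1 -> P1=[0,5,4,5,2,2](0) P2=[4,0,6,5,4,0](6)
Move 3: P1 pit3 -> P1=[0,5,4,0,3,3](1) P2=[5,1,6,5,4,0](6)
Move 4: P2 pit4 -> P1=[1,6,4,0,3,3](1) P2=[5,1,6,5,0,1](7)
Move 5: P1 pit4 -> P1=[1,6,4,0,0,4](2) P2=[6,1,6,5,0,1](7)

Answer: 2 7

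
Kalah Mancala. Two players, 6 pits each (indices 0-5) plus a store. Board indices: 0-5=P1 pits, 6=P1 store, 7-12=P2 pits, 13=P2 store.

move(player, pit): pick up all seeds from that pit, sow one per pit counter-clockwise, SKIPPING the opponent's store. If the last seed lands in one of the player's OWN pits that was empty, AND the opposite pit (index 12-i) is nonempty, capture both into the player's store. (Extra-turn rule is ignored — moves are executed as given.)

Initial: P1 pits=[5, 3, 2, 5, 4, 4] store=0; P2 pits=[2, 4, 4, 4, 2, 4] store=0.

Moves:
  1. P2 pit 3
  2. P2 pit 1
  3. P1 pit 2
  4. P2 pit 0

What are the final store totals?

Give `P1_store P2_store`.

Answer: 0 1

Derivation:
Move 1: P2 pit3 -> P1=[6,3,2,5,4,4](0) P2=[2,4,4,0,3,5](1)
Move 2: P2 pit1 -> P1=[6,3,2,5,4,4](0) P2=[2,0,5,1,4,6](1)
Move 3: P1 pit2 -> P1=[6,3,0,6,5,4](0) P2=[2,0,5,1,4,6](1)
Move 4: P2 pit0 -> P1=[6,3,0,6,5,4](0) P2=[0,1,6,1,4,6](1)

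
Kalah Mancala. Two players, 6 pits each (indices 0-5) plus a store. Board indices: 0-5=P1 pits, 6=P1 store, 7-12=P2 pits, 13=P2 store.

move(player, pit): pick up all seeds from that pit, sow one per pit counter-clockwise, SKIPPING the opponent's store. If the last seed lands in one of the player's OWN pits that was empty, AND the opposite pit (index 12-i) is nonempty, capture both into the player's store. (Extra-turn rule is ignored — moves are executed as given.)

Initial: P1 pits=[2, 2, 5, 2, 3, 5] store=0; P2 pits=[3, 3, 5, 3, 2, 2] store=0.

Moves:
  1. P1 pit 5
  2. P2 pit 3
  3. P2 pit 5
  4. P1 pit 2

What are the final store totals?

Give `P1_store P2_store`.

Move 1: P1 pit5 -> P1=[2,2,5,2,3,0](1) P2=[4,4,6,4,2,2](0)
Move 2: P2 pit3 -> P1=[3,2,5,2,3,0](1) P2=[4,4,6,0,3,3](1)
Move 3: P2 pit5 -> P1=[4,3,5,2,3,0](1) P2=[4,4,6,0,3,0](2)
Move 4: P1 pit2 -> P1=[4,3,0,3,4,1](2) P2=[5,4,6,0,3,0](2)

Answer: 2 2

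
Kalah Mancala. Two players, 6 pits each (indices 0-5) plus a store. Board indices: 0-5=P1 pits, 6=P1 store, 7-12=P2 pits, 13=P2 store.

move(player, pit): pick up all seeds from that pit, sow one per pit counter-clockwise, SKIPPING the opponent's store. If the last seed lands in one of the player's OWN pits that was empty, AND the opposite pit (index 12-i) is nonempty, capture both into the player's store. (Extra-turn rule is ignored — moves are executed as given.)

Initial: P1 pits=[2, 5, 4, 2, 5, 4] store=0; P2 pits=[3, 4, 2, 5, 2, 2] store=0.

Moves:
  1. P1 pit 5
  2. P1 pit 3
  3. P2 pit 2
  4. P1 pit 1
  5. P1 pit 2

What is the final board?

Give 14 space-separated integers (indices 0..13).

Answer: 2 0 0 2 8 2 8 1 5 0 6 3 3 0

Derivation:
Move 1: P1 pit5 -> P1=[2,5,4,2,5,0](1) P2=[4,5,3,5,2,2](0)
Move 2: P1 pit3 -> P1=[2,5,4,0,6,0](6) P2=[0,5,3,5,2,2](0)
Move 3: P2 pit2 -> P1=[2,5,4,0,6,0](6) P2=[0,5,0,6,3,3](0)
Move 4: P1 pit1 -> P1=[2,0,5,1,7,1](7) P2=[0,5,0,6,3,3](0)
Move 5: P1 pit2 -> P1=[2,0,0,2,8,2](8) P2=[1,5,0,6,3,3](0)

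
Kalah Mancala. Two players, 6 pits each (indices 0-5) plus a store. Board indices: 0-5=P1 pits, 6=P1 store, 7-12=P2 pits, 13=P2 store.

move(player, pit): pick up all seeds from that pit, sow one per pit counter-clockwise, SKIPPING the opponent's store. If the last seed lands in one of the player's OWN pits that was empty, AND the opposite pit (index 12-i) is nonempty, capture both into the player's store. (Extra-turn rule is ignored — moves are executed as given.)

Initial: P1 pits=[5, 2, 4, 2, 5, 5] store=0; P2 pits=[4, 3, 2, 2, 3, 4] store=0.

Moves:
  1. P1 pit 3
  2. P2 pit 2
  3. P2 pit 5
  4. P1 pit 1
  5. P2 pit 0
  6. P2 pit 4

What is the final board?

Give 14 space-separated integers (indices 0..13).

Move 1: P1 pit3 -> P1=[5,2,4,0,6,6](0) P2=[4,3,2,2,3,4](0)
Move 2: P2 pit2 -> P1=[5,2,4,0,6,6](0) P2=[4,3,0,3,4,4](0)
Move 3: P2 pit5 -> P1=[6,3,5,0,6,6](0) P2=[4,3,0,3,4,0](1)
Move 4: P1 pit1 -> P1=[6,0,6,1,7,6](0) P2=[4,3,0,3,4,0](1)
Move 5: P2 pit0 -> P1=[6,0,6,1,7,6](0) P2=[0,4,1,4,5,0](1)
Move 6: P2 pit4 -> P1=[7,1,7,1,7,6](0) P2=[0,4,1,4,0,1](2)

Answer: 7 1 7 1 7 6 0 0 4 1 4 0 1 2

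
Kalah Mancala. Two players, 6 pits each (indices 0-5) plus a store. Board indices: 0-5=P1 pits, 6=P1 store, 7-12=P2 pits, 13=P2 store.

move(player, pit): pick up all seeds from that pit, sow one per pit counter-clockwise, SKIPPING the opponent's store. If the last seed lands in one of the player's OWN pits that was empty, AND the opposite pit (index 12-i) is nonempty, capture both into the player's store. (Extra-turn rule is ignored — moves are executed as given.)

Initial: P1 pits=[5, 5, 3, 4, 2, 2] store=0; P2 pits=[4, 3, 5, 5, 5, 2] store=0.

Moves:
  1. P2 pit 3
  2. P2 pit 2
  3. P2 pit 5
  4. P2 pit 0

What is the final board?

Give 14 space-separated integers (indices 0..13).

Answer: 8 7 4 4 2 2 0 0 4 1 2 8 0 3

Derivation:
Move 1: P2 pit3 -> P1=[6,6,3,4,2,2](0) P2=[4,3,5,0,6,3](1)
Move 2: P2 pit2 -> P1=[7,6,3,4,2,2](0) P2=[4,3,0,1,7,4](2)
Move 3: P2 pit5 -> P1=[8,7,4,4,2,2](0) P2=[4,3,0,1,7,0](3)
Move 4: P2 pit0 -> P1=[8,7,4,4,2,2](0) P2=[0,4,1,2,8,0](3)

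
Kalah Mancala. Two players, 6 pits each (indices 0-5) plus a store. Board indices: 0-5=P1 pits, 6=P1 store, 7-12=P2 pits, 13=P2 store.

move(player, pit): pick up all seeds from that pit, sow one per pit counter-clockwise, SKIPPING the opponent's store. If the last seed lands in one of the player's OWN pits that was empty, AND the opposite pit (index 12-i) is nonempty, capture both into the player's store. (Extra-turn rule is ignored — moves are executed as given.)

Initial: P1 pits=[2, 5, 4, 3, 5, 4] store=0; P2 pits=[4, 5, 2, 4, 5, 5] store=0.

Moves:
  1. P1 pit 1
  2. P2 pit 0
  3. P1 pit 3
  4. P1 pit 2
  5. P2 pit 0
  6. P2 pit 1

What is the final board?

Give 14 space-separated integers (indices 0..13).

Move 1: P1 pit1 -> P1=[2,0,5,4,6,5](1) P2=[4,5,2,4,5,5](0)
Move 2: P2 pit0 -> P1=[2,0,5,4,6,5](1) P2=[0,6,3,5,6,5](0)
Move 3: P1 pit3 -> P1=[2,0,5,0,7,6](2) P2=[1,6,3,5,6,5](0)
Move 4: P1 pit2 -> P1=[2,0,0,1,8,7](3) P2=[2,6,3,5,6,5](0)
Move 5: P2 pit0 -> P1=[2,0,0,1,8,7](3) P2=[0,7,4,5,6,5](0)
Move 6: P2 pit1 -> P1=[3,1,0,1,8,7](3) P2=[0,0,5,6,7,6](1)

Answer: 3 1 0 1 8 7 3 0 0 5 6 7 6 1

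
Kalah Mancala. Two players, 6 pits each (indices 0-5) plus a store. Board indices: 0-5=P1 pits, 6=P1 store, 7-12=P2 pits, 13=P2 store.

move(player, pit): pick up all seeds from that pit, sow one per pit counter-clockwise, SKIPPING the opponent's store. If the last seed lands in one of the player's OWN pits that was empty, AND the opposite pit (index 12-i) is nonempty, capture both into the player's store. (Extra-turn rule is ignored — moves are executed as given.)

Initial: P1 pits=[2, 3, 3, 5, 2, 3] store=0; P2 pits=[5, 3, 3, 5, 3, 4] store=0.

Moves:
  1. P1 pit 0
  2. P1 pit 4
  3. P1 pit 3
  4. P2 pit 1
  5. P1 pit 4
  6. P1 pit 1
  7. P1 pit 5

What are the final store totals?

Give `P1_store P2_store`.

Move 1: P1 pit0 -> P1=[0,4,4,5,2,3](0) P2=[5,3,3,5,3,4](0)
Move 2: P1 pit4 -> P1=[0,4,4,5,0,4](1) P2=[5,3,3,5,3,4](0)
Move 3: P1 pit3 -> P1=[0,4,4,0,1,5](2) P2=[6,4,3,5,3,4](0)
Move 4: P2 pit1 -> P1=[0,4,4,0,1,5](2) P2=[6,0,4,6,4,5](0)
Move 5: P1 pit4 -> P1=[0,4,4,0,0,6](2) P2=[6,0,4,6,4,5](0)
Move 6: P1 pit1 -> P1=[0,0,5,1,1,7](2) P2=[6,0,4,6,4,5](0)
Move 7: P1 pit5 -> P1=[0,0,5,1,1,0](3) P2=[7,1,5,7,5,6](0)

Answer: 3 0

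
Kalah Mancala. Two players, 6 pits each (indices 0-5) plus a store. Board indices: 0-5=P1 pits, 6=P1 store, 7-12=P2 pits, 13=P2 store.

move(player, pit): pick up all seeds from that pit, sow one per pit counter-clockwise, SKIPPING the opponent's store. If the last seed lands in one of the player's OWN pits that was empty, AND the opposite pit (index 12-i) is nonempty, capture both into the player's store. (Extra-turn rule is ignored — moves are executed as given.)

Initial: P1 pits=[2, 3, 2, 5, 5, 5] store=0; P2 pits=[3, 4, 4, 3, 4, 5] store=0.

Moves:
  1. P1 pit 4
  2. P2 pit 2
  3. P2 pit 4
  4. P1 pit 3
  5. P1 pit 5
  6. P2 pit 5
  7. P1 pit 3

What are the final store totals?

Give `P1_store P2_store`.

Answer: 3 3

Derivation:
Move 1: P1 pit4 -> P1=[2,3,2,5,0,6](1) P2=[4,5,5,3,4,5](0)
Move 2: P2 pit2 -> P1=[3,3,2,5,0,6](1) P2=[4,5,0,4,5,6](1)
Move 3: P2 pit4 -> P1=[4,4,3,5,0,6](1) P2=[4,5,0,4,0,7](2)
Move 4: P1 pit3 -> P1=[4,4,3,0,1,7](2) P2=[5,6,0,4,0,7](2)
Move 5: P1 pit5 -> P1=[4,4,3,0,1,0](3) P2=[6,7,1,5,1,8](2)
Move 6: P2 pit5 -> P1=[5,5,4,1,2,1](3) P2=[7,7,1,5,1,0](3)
Move 7: P1 pit3 -> P1=[5,5,4,0,3,1](3) P2=[7,7,1,5,1,0](3)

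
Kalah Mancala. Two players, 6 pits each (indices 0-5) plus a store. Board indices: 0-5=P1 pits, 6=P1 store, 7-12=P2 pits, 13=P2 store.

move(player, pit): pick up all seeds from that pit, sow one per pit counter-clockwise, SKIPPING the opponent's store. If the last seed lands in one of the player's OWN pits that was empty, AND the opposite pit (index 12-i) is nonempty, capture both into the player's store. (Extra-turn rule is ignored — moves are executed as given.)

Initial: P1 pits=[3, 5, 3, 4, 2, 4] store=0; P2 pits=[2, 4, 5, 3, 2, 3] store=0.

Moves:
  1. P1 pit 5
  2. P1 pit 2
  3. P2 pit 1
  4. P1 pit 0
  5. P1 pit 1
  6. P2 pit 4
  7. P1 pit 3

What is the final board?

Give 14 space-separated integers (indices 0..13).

Move 1: P1 pit5 -> P1=[3,5,3,4,2,0](1) P2=[3,5,6,3,2,3](0)
Move 2: P1 pit2 -> P1=[3,5,0,5,3,0](5) P2=[0,5,6,3,2,3](0)
Move 3: P2 pit1 -> P1=[3,5,0,5,3,0](5) P2=[0,0,7,4,3,4](1)
Move 4: P1 pit0 -> P1=[0,6,1,6,3,0](5) P2=[0,0,7,4,3,4](1)
Move 5: P1 pit1 -> P1=[0,0,2,7,4,1](6) P2=[1,0,7,4,3,4](1)
Move 6: P2 pit4 -> P1=[1,0,2,7,4,1](6) P2=[1,0,7,4,0,5](2)
Move 7: P1 pit3 -> P1=[1,0,2,0,5,2](7) P2=[2,1,8,5,0,5](2)

Answer: 1 0 2 0 5 2 7 2 1 8 5 0 5 2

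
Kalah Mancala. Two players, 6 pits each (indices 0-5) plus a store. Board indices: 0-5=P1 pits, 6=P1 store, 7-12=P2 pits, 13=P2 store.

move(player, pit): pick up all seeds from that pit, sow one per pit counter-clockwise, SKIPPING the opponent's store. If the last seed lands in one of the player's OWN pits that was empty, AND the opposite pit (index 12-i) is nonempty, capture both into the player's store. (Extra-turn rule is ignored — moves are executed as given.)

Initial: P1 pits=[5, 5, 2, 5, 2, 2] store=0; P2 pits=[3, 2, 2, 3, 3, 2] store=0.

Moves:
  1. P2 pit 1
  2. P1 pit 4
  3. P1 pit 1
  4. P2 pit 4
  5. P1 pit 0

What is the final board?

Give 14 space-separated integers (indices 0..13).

Answer: 0 1 4 7 2 5 3 3 0 3 4 0 3 1

Derivation:
Move 1: P2 pit1 -> P1=[5,5,2,5,2,2](0) P2=[3,0,3,4,3,2](0)
Move 2: P1 pit4 -> P1=[5,5,2,5,0,3](1) P2=[3,0,3,4,3,2](0)
Move 3: P1 pit1 -> P1=[5,0,3,6,1,4](2) P2=[3,0,3,4,3,2](0)
Move 4: P2 pit4 -> P1=[6,0,3,6,1,4](2) P2=[3,0,3,4,0,3](1)
Move 5: P1 pit0 -> P1=[0,1,4,7,2,5](3) P2=[3,0,3,4,0,3](1)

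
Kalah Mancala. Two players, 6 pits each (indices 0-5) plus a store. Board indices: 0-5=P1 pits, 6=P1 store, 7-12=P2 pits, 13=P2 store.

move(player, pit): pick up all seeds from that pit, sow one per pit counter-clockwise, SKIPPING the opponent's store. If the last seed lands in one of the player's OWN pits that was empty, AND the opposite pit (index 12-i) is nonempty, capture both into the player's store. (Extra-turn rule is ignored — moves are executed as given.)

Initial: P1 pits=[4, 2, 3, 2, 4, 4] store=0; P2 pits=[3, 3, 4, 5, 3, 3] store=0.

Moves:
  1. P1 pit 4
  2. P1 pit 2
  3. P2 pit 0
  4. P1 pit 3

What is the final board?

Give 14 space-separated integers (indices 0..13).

Move 1: P1 pit4 -> P1=[4,2,3,2,0,5](1) P2=[4,4,4,5,3,3](0)
Move 2: P1 pit2 -> P1=[4,2,0,3,1,6](1) P2=[4,4,4,5,3,3](0)
Move 3: P2 pit0 -> P1=[4,2,0,3,1,6](1) P2=[0,5,5,6,4,3](0)
Move 4: P1 pit3 -> P1=[4,2,0,0,2,7](2) P2=[0,5,5,6,4,3](0)

Answer: 4 2 0 0 2 7 2 0 5 5 6 4 3 0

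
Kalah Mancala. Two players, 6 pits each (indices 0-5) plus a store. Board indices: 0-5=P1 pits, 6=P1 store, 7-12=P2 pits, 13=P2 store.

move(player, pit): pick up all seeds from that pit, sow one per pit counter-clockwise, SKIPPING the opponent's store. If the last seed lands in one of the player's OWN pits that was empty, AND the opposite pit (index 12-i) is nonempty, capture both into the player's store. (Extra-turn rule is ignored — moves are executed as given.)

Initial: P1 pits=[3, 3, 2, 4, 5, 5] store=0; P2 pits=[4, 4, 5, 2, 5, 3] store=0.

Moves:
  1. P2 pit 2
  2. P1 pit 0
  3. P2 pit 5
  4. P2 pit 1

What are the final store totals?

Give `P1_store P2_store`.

Move 1: P2 pit2 -> P1=[4,3,2,4,5,5](0) P2=[4,4,0,3,6,4](1)
Move 2: P1 pit0 -> P1=[0,4,3,5,6,5](0) P2=[4,4,0,3,6,4](1)
Move 3: P2 pit5 -> P1=[1,5,4,5,6,5](0) P2=[4,4,0,3,6,0](2)
Move 4: P2 pit1 -> P1=[0,5,4,5,6,5](0) P2=[4,0,1,4,7,0](4)

Answer: 0 4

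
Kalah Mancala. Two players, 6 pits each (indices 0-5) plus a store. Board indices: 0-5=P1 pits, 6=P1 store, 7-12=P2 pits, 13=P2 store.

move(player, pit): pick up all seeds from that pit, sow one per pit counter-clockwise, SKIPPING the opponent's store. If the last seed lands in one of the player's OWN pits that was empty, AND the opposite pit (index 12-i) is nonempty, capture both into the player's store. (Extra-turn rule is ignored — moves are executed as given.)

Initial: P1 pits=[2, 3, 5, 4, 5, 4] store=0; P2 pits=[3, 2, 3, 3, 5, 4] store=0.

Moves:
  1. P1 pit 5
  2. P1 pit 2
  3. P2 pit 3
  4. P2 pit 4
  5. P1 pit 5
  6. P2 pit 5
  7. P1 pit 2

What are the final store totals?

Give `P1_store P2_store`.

Move 1: P1 pit5 -> P1=[2,3,5,4,5,0](1) P2=[4,3,4,3,5,4](0)
Move 2: P1 pit2 -> P1=[2,3,0,5,6,1](2) P2=[5,3,4,3,5,4](0)
Move 3: P2 pit3 -> P1=[2,3,0,5,6,1](2) P2=[5,3,4,0,6,5](1)
Move 4: P2 pit4 -> P1=[3,4,1,6,6,1](2) P2=[5,3,4,0,0,6](2)
Move 5: P1 pit5 -> P1=[3,4,1,6,6,0](3) P2=[5,3,4,0,0,6](2)
Move 6: P2 pit5 -> P1=[4,5,2,7,7,0](3) P2=[5,3,4,0,0,0](3)
Move 7: P1 pit2 -> P1=[4,5,0,8,8,0](3) P2=[5,3,4,0,0,0](3)

Answer: 3 3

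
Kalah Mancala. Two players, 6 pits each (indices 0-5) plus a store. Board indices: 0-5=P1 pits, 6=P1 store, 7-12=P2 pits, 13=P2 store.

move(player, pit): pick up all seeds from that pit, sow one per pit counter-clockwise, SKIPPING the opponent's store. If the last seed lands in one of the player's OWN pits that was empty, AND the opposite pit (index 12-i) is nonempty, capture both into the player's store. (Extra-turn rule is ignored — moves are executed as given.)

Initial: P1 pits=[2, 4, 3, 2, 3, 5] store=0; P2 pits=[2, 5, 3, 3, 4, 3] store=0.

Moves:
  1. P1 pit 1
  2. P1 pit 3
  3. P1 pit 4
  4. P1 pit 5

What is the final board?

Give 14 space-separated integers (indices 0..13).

Answer: 3 0 4 0 0 0 3 4 7 5 4 5 4 0

Derivation:
Move 1: P1 pit1 -> P1=[2,0,4,3,4,6](0) P2=[2,5,3,3,4,3](0)
Move 2: P1 pit3 -> P1=[2,0,4,0,5,7](1) P2=[2,5,3,3,4,3](0)
Move 3: P1 pit4 -> P1=[2,0,4,0,0,8](2) P2=[3,6,4,3,4,3](0)
Move 4: P1 pit5 -> P1=[3,0,4,0,0,0](3) P2=[4,7,5,4,5,4](0)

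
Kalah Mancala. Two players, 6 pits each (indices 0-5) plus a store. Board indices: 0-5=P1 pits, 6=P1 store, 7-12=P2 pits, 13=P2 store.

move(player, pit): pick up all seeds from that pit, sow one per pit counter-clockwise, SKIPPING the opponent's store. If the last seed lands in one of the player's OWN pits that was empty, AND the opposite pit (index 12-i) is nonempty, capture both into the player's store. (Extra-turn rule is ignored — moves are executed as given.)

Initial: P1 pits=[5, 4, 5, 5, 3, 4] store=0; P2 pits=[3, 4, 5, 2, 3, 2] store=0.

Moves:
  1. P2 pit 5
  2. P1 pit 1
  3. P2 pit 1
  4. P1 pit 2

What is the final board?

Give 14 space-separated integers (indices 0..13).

Answer: 0 0 0 7 5 6 1 4 1 6 3 4 0 8

Derivation:
Move 1: P2 pit5 -> P1=[6,4,5,5,3,4](0) P2=[3,4,5,2,3,0](1)
Move 2: P1 pit1 -> P1=[6,0,6,6,4,5](0) P2=[3,4,5,2,3,0](1)
Move 3: P2 pit1 -> P1=[0,0,6,6,4,5](0) P2=[3,0,6,3,4,0](8)
Move 4: P1 pit2 -> P1=[0,0,0,7,5,6](1) P2=[4,1,6,3,4,0](8)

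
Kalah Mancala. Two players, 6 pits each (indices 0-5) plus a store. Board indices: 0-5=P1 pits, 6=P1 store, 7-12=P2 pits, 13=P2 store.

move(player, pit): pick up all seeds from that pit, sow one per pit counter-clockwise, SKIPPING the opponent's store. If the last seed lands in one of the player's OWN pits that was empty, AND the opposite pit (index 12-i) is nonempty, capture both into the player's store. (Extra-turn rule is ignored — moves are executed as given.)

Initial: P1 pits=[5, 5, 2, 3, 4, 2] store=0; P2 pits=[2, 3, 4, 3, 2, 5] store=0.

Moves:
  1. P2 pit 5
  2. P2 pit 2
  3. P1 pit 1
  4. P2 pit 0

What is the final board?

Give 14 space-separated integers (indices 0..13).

Answer: 6 0 4 5 5 3 1 0 4 1 5 3 1 2

Derivation:
Move 1: P2 pit5 -> P1=[6,6,3,4,4,2](0) P2=[2,3,4,3,2,0](1)
Move 2: P2 pit2 -> P1=[6,6,3,4,4,2](0) P2=[2,3,0,4,3,1](2)
Move 3: P1 pit1 -> P1=[6,0,4,5,5,3](1) P2=[3,3,0,4,3,1](2)
Move 4: P2 pit0 -> P1=[6,0,4,5,5,3](1) P2=[0,4,1,5,3,1](2)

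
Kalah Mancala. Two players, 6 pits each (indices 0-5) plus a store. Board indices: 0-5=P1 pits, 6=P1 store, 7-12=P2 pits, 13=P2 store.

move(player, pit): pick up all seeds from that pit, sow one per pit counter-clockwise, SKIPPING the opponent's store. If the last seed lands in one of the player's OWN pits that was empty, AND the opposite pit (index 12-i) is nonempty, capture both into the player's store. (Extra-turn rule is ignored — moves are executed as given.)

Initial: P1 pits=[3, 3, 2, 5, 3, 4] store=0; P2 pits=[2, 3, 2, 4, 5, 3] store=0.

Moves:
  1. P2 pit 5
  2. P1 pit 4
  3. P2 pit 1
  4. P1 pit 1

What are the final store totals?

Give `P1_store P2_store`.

Move 1: P2 pit5 -> P1=[4,4,2,5,3,4](0) P2=[2,3,2,4,5,0](1)
Move 2: P1 pit4 -> P1=[4,4,2,5,0,5](1) P2=[3,3,2,4,5,0](1)
Move 3: P2 pit1 -> P1=[4,4,2,5,0,5](1) P2=[3,0,3,5,6,0](1)
Move 4: P1 pit1 -> P1=[4,0,3,6,1,6](1) P2=[3,0,3,5,6,0](1)

Answer: 1 1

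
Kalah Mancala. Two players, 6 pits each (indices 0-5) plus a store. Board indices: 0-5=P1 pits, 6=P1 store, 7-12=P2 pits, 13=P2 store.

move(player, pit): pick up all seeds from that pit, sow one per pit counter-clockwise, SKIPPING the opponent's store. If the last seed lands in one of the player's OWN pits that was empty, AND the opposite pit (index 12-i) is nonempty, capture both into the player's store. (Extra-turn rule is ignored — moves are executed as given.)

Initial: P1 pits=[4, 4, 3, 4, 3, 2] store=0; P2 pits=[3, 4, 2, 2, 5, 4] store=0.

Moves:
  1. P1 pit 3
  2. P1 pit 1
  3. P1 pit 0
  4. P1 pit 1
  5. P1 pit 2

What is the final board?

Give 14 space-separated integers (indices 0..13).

Answer: 0 0 0 3 7 5 2 5 5 2 2 5 4 0

Derivation:
Move 1: P1 pit3 -> P1=[4,4,3,0,4,3](1) P2=[4,4,2,2,5,4](0)
Move 2: P1 pit1 -> P1=[4,0,4,1,5,4](1) P2=[4,4,2,2,5,4](0)
Move 3: P1 pit0 -> P1=[0,1,5,2,6,4](1) P2=[4,4,2,2,5,4](0)
Move 4: P1 pit1 -> P1=[0,0,6,2,6,4](1) P2=[4,4,2,2,5,4](0)
Move 5: P1 pit2 -> P1=[0,0,0,3,7,5](2) P2=[5,5,2,2,5,4](0)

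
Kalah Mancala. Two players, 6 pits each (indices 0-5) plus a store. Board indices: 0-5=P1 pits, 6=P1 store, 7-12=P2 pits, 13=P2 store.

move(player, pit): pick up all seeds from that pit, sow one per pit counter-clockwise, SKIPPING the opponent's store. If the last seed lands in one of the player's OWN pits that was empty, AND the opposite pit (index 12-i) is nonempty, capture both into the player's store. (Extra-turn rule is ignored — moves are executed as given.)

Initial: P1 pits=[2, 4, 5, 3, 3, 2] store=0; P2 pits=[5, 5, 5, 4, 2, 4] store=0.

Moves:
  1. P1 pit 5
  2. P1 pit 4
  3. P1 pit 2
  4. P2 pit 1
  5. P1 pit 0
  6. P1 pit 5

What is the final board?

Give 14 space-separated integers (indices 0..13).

Answer: 0 5 0 4 1 0 10 9 0 6 0 3 5 1

Derivation:
Move 1: P1 pit5 -> P1=[2,4,5,3,3,0](1) P2=[6,5,5,4,2,4](0)
Move 2: P1 pit4 -> P1=[2,4,5,3,0,1](2) P2=[7,5,5,4,2,4](0)
Move 3: P1 pit2 -> P1=[2,4,0,4,1,2](3) P2=[8,5,5,4,2,4](0)
Move 4: P2 pit1 -> P1=[2,4,0,4,1,2](3) P2=[8,0,6,5,3,5](1)
Move 5: P1 pit0 -> P1=[0,5,0,4,1,2](9) P2=[8,0,6,0,3,5](1)
Move 6: P1 pit5 -> P1=[0,5,0,4,1,0](10) P2=[9,0,6,0,3,5](1)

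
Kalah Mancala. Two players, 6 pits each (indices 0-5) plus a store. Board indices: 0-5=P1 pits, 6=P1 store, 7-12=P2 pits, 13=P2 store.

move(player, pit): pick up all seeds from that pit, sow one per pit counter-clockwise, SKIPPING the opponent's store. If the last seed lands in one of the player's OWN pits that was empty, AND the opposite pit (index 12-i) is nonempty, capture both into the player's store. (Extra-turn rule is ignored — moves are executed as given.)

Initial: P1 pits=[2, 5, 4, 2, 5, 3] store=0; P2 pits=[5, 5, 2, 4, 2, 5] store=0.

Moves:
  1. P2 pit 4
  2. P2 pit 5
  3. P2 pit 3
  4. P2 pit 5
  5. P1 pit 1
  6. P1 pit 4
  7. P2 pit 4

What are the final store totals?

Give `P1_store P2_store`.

Answer: 2 5

Derivation:
Move 1: P2 pit4 -> P1=[2,5,4,2,5,3](0) P2=[5,5,2,4,0,6](1)
Move 2: P2 pit5 -> P1=[3,6,5,3,6,3](0) P2=[5,5,2,4,0,0](2)
Move 3: P2 pit3 -> P1=[4,6,5,3,6,3](0) P2=[5,5,2,0,1,1](3)
Move 4: P2 pit5 -> P1=[4,6,5,3,6,3](0) P2=[5,5,2,0,1,0](4)
Move 5: P1 pit1 -> P1=[4,0,6,4,7,4](1) P2=[6,5,2,0,1,0](4)
Move 6: P1 pit4 -> P1=[4,0,6,4,0,5](2) P2=[7,6,3,1,2,0](4)
Move 7: P2 pit4 -> P1=[4,0,6,4,0,5](2) P2=[7,6,3,1,0,1](5)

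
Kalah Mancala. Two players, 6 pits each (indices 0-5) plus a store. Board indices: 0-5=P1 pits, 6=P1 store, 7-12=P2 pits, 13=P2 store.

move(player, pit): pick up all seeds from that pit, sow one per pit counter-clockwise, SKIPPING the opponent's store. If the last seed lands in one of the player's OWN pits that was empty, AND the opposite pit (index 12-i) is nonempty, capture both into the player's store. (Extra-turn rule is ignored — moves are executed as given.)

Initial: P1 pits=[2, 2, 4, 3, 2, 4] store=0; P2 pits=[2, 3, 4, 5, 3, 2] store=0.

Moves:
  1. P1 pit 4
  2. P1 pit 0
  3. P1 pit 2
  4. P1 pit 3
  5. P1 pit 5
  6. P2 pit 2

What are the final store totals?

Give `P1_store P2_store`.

Answer: 4 1

Derivation:
Move 1: P1 pit4 -> P1=[2,2,4,3,0,5](1) P2=[2,3,4,5,3,2](0)
Move 2: P1 pit0 -> P1=[0,3,5,3,0,5](1) P2=[2,3,4,5,3,2](0)
Move 3: P1 pit2 -> P1=[0,3,0,4,1,6](2) P2=[3,3,4,5,3,2](0)
Move 4: P1 pit3 -> P1=[0,3,0,0,2,7](3) P2=[4,3,4,5,3,2](0)
Move 5: P1 pit5 -> P1=[0,3,0,0,2,0](4) P2=[5,4,5,6,4,3](0)
Move 6: P2 pit2 -> P1=[1,3,0,0,2,0](4) P2=[5,4,0,7,5,4](1)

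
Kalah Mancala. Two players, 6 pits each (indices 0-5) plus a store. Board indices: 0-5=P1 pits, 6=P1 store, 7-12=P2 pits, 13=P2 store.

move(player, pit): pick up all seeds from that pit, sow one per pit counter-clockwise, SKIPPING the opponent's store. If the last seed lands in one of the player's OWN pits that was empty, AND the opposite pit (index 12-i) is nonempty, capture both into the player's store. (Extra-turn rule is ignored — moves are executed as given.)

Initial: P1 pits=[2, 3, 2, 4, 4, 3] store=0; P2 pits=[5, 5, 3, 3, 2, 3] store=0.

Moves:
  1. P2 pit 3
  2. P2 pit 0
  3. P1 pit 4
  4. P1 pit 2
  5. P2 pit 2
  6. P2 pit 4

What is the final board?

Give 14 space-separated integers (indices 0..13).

Answer: 3 4 1 5 0 4 9 1 0 0 2 0 7 3

Derivation:
Move 1: P2 pit3 -> P1=[2,3,2,4,4,3](0) P2=[5,5,3,0,3,4](1)
Move 2: P2 pit0 -> P1=[2,3,2,4,4,3](0) P2=[0,6,4,1,4,5](1)
Move 3: P1 pit4 -> P1=[2,3,2,4,0,4](1) P2=[1,7,4,1,4,5](1)
Move 4: P1 pit2 -> P1=[2,3,0,5,0,4](9) P2=[1,0,4,1,4,5](1)
Move 5: P2 pit2 -> P1=[2,3,0,5,0,4](9) P2=[1,0,0,2,5,6](2)
Move 6: P2 pit4 -> P1=[3,4,1,5,0,4](9) P2=[1,0,0,2,0,7](3)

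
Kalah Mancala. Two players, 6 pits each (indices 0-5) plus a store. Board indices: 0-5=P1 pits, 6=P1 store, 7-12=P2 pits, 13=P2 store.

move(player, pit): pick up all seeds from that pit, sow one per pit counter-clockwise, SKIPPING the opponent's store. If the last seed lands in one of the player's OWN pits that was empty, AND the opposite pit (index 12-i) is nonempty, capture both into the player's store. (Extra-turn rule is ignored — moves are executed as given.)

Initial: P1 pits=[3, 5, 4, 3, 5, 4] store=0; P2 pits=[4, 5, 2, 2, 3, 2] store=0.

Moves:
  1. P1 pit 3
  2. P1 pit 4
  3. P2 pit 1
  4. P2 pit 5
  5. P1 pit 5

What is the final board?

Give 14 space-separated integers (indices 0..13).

Answer: 5 6 4 0 0 0 3 6 1 5 5 5 0 2

Derivation:
Move 1: P1 pit3 -> P1=[3,5,4,0,6,5](1) P2=[4,5,2,2,3,2](0)
Move 2: P1 pit4 -> P1=[3,5,4,0,0,6](2) P2=[5,6,3,3,3,2](0)
Move 3: P2 pit1 -> P1=[4,5,4,0,0,6](2) P2=[5,0,4,4,4,3](1)
Move 4: P2 pit5 -> P1=[5,6,4,0,0,6](2) P2=[5,0,4,4,4,0](2)
Move 5: P1 pit5 -> P1=[5,6,4,0,0,0](3) P2=[6,1,5,5,5,0](2)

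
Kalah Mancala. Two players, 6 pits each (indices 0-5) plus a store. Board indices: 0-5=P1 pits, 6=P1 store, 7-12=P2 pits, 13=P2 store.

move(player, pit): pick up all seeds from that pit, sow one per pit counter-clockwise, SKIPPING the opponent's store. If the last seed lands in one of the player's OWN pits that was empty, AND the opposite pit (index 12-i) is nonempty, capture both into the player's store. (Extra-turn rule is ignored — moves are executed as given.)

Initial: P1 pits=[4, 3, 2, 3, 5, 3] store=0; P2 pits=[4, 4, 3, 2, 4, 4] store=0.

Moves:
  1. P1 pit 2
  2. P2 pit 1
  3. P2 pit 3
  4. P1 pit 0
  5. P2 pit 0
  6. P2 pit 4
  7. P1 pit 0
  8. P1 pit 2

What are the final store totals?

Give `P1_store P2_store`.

Answer: 0 2

Derivation:
Move 1: P1 pit2 -> P1=[4,3,0,4,6,3](0) P2=[4,4,3,2,4,4](0)
Move 2: P2 pit1 -> P1=[4,3,0,4,6,3](0) P2=[4,0,4,3,5,5](0)
Move 3: P2 pit3 -> P1=[4,3,0,4,6,3](0) P2=[4,0,4,0,6,6](1)
Move 4: P1 pit0 -> P1=[0,4,1,5,7,3](0) P2=[4,0,4,0,6,6](1)
Move 5: P2 pit0 -> P1=[0,4,1,5,7,3](0) P2=[0,1,5,1,7,6](1)
Move 6: P2 pit4 -> P1=[1,5,2,6,8,3](0) P2=[0,1,5,1,0,7](2)
Move 7: P1 pit0 -> P1=[0,6,2,6,8,3](0) P2=[0,1,5,1,0,7](2)
Move 8: P1 pit2 -> P1=[0,6,0,7,9,3](0) P2=[0,1,5,1,0,7](2)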